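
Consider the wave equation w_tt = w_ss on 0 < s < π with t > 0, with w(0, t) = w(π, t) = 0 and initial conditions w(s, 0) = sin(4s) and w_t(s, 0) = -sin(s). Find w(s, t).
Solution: Separating variables: w = Σ [A_n cos(ω_n t) + B_n sin(ω_n t)] sin(ns), ω_n = n. From ICs (B_n = velocity coefficient / ω_n): A_4=1, B_1=-1.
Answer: w(s, t) = -sin(s)sin(t) + sin(4s)cos(4t)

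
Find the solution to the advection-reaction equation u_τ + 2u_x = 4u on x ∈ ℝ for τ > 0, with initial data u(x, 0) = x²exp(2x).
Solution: Substitute u = exp(2x)w.
Then u_x = exp(2x)(w_x + 2w), u_τ = exp(2x)w_τ; substituting and dividing by exp(2x), the lower-order terms cancel: w_τ + 2w_x = 0 (standard advection equation).
Data for w: w(x,0) = exp(-2x)u(x,0) = x².
By characteristics (dx/dτ = 2), w(x,τ) = f(x - 2τ) with f = w(·, 0).
So w(x,τ) = x² - 4xτ + 4τ², and u(x,τ) = exp(2x)w(x,τ).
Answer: u(x, τ) = x²exp(2x) - 4xτexp(2x) + 4τ²exp(2x)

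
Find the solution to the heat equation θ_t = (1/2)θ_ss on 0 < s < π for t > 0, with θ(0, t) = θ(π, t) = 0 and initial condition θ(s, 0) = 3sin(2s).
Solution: Separating variables: θ = Σ c_n exp(-n²t/2) sin(ns). From θ(s,0) = 3sin(2s): c_2=3.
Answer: θ(s, t) = 3exp(-2t)sin(2s)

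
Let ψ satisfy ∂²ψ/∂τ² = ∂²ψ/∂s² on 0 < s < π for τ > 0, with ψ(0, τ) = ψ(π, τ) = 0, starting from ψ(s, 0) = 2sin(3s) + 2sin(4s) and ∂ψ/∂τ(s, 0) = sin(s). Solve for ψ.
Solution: Using separation of variables ψ = X(s)T(τ):
Eigenfunctions: sin(ns), n = 1, 2, 3, ...
General solution: ψ(s, τ) = Σ [A_n cos(n τ) + B_n sin(n τ)] sin(ns)
From ψ(s,0) = 2sin(3s) + 2sin(4s): A_3=2, A_4=2. From ψ_τ(s,0) = sin(s), using ψ_τ(s,0) = Σ ω_n B_n sin(ns) with ω_n = n: B_1 = 1/1 = 1.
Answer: ψ(s, τ) = sin(s)sin(τ) + 2sin(3s)cos(3τ) + 2sin(4s)cos(4τ)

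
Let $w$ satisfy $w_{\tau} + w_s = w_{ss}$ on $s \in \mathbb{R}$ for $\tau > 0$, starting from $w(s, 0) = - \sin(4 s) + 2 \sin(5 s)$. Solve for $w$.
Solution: Moving frame: $\eta = s - \tau$, $\sigma = \tau$, $w = u(\eta,\sigma)$, so $w_{\tau} = u_{\sigma} - u_{\eta}$ and $w_{ss} = u_{\eta\eta}$.
Hence $w_{\tau} + w_s = u_{\sigma}$ and the PDE becomes the heat equation $u_{\sigma} = u_{\eta\eta}$ on $\eta \in \mathbb{R}$.
Initial data: $u(\eta,0) = w(\eta,0) = - \sin(4 \eta) + 2 \sin(5 \eta)$. Each mode $\sin(n\eta)$ decays as $e^{-n^2\sigma}$ on $\mathbb{R}$, so $u(\eta,\sigma) = \sum c_n e^{-n^2\sigma} \sin(n\eta)$ with $c_4=-1, c_5=2$: $u(\eta,\sigma) = - e^{-16 \sigma} \sin(4 \eta) + 2 e^{-25 \sigma} \sin(5 \eta)$.
Substituting back: $w(s,\tau) = u(s - \tau, \tau)$.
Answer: $w(s, \tau) = e^{-16 \tau} \sin(4 \tau - 4 s) - 2 e^{-25 \tau} \sin(5 \tau - 5 s)$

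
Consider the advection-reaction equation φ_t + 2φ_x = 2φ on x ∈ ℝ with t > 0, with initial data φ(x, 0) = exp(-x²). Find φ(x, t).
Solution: Substitute φ = exp(2t)u, i.e. u = exp(-2t)φ.
By the product rule, φ_t = exp(2t)(u_t + 2u), φ_x = exp(2t)u_x.
Substituting into the PDE and dividing by exp(2t): u_t + 2u + 2u_x = 2u.
The lower-order terms cancel, leaving the standard advection equation u_t + 2u_x = 0.
Initial data for u: u(x,0) = φ(x,0) = exp(-x²).
Solve for u:
  By method of characteristics (waves move right with speed 2):
  Along characteristics x - 2t = const, u is constant, so u(x,t) = f(x - 2t) with f = u(·, 0).
Hence u(x,t) = exp(-(-2t + x)²).
Transform back: φ(x,t) = exp(2t)u(x,t).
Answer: φ(x, t) = exp(2t)exp(-(-2t + x)²)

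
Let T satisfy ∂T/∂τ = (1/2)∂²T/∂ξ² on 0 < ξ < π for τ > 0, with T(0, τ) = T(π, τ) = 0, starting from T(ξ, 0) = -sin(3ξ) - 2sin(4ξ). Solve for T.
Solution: Using separation of variables T = X(ξ)G(τ):
Eigenfunctions: sin(nξ), n = 1, 2, 3, ...
General solution: T(ξ, τ) = Σ c_n sin(nξ) exp(-n² τ/2)
Matching T(ξ,0) = -sin(3ξ) - 2sin(4ξ) term by term: c_3=-1, c_4=-2.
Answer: T(ξ, τ) = -2exp(-8τ)sin(4ξ) - exp(-9τ/2)sin(3ξ)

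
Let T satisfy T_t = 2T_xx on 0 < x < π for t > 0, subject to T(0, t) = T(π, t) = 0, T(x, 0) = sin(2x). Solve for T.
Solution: Using separation of variables T = X(x)G(t):
Eigenfunctions: sin(nx), n = 1, 2, 3, ...
General solution: T(x, t) = Σ c_n sin(nx) exp(-2n² t)
Matching T(x,0) = sin(2x) term by term: c_2=1.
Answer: T(x, t) = exp(-8t)sin(2x)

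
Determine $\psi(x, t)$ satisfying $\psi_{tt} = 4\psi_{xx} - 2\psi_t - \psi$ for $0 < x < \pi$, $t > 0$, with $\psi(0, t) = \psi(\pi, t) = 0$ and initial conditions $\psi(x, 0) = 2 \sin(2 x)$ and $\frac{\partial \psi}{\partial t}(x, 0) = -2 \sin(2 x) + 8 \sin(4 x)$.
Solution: Substitute $\psi = e^{-t}u$, i.e. $u = e^{t}\psi$.
By the product rule, $\psi_t = e^{-t}(u_t - u)$, $\psi_{tt} = e^{-t}(u_{tt} - 2u_t + u)$, $\psi_{xx} = e^{-t}u_{xx}$.
Substituting into the PDE and dividing by $e^{-t}$: $u_{tt} - 2u_t + u = 4u_{xx} - 2(u_t - u) - u$.
The lower-order terms cancel, leaving the standard wave equation $u_{tt} = 4u_{xx}$.
Initial data for $u$: $u(x,0) = \psi(x,0) = 2 \sin(2 x)$; $u_t(x,0) = \psi_t(x,0) + \psi(x,0) = 8 \sin(4 x)$. The boundary conditions carry over: $u(0,t) = u(\pi,t) = 0$.
Solve for $u$:
  Using separation of variables $u = X(x)T(t)$:
  Eigenfunctions: $\sin(nx)$, $n = 1, 2, 3, \ldots$
  General solution: $u(x, t) = \sum [A_n \cos(2n t) + B_n \sin(2n t)] \sin(nx)$
  From $u(x,0) = 2 \sin(2 x)$: $A_2=2$. From $u_t(x,0) = 8 \sin(4 x)$, using $u_t(x,0) = \sum \omega_n B_n \sin(nx)$ with $\omega_n = 2n$: $B_4 = 8/8 = 1$.
Hence $u(x,t) = \sin(8 t) \sin(4 x) + 2 \sin(2 x) \cos(4 t)$.
Transform back: $\psi(x,t) = e^{-t}u(x,t)$.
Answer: $\psi(x, t) = e^{-t} \sin(8 t) \sin(4 x) + 2 e^{-t} \sin(2 x) \cos(4 t)$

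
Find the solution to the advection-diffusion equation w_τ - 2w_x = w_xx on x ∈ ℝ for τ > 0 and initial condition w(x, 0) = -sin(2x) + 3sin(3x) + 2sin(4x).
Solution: Moving frame: η = x + 2τ, σ = τ, w = u(η,σ), so w_τ = u_σ + 2u_η and w_xx = u_ηη.
Hence w_τ - 2w_x = u_σ and the PDE becomes the heat equation u_σ = u_ηη on η ∈ ℝ.
Initial data: u(η,0) = w(η,0) = -sin(2η) + 3sin(3η) + 2sin(4η). Each mode sin(nη) decays as exp(-n²σ) on ℝ, so u(η,σ) = Σ c_n exp(-n²σ) sin(nη) with c_2=-1, c_3=3, c_4=2: u(η,σ) = -exp(-4σ)sin(2η) + 3exp(-9σ)sin(3η) + 2exp(-16σ)sin(4η).
Substituting back: w(x,τ) = u(x + 2τ, τ).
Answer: w(x, τ) = -exp(-4τ)sin(2x + 4τ) + 3exp(-9τ)sin(3x + 6τ) + 2exp(-16τ)sin(4x + 8τ)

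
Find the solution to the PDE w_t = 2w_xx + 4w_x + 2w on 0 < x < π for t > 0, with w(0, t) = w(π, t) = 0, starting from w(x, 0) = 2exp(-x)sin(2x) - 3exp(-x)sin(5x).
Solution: Substitute w = exp(-x)u, i.e. u = exp(x)w.
By the product rule, w_x = exp(-x)(u_x - u), w_xx = exp(-x)(u_xx - 2u_x + u), w_t = exp(-x)u_t.
Substituting into the PDE and dividing by exp(-x): u_t = 2(u_xx - 2u_x + u) + 4(u_x - u) + 2u.
The lower-order terms cancel, leaving the standard heat equation u_t = 2u_xx.
Initial data for u: u(x,0) = exp(x)w(x,0) = 2sin(2x) - 3sin(5x). The boundary conditions carry over: u(0,t) = u(π,t) = 0.
Solve for u:
  Using separation of variables u = X(x)T(t):
  Eigenfunctions: sin(nx), n = 1, 2, 3, ...
  General solution: u(x, t) = Σ c_n sin(nx) exp(-2n² t)
  Matching u(x,0) = 2sin(2x) - 3sin(5x) term by term: c_2=2, c_5=-3.
Hence u(x,t) = 2exp(-8t)sin(2x) - 3exp(-50t)sin(5x).
Transform back: w(x,t) = exp(-x)u(x,t).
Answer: w(x, t) = 2exp(-8t)exp(-x)sin(2x) - 3exp(-50t)exp(-x)sin(5x)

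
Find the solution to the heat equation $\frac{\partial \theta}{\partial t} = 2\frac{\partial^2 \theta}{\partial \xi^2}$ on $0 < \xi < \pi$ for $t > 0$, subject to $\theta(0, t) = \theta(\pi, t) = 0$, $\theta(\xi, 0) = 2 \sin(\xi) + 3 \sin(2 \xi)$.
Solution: Using separation of variables $\theta = X(\xi)G(t)$:
Eigenfunctions: $\sin(n\xi)$, $n = 1, 2, 3, \ldots$
General solution: $\theta(\xi, t) = \sum c_n \sin(n\xi) e^{-2n^2 t}$
Matching $\theta(\xi,0) = 2 \sin(\xi) + 3 \sin(2 \xi)$ term by term: $c_1=2, c_2=3$.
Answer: $\theta(\xi, t) = 2 e^{-2 t} \sin(\xi) + 3 e^{-8 t} \sin(2 \xi)$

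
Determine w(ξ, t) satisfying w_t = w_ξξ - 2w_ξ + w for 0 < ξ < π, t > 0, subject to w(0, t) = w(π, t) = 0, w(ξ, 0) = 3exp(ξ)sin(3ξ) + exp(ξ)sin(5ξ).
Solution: Substitute w = exp(ξ)u.
Then w_ξ = exp(ξ)(u_ξ + u), w_ξξ = exp(ξ)(u_ξξ + 2u_ξ + u), w_t = exp(ξ)u_t; substituting and dividing by exp(ξ), the lower-order terms cancel: u_t = u_ξξ (standard heat equation).
Data for u: u(ξ,0) = exp(-ξ)w(ξ,0) = 3sin(3ξ) + sin(5ξ). The boundary conditions carry over: u(0,t) = u(π,t) = 0.
Separating variables: u = Σ c_n exp(-n²t) sin(nξ). From u(ξ,0) = 3sin(3ξ) + sin(5ξ): c_3=3, c_5=1.
So u(ξ,t) = 3exp(-9t)sin(3ξ) + exp(-25t)sin(5ξ), and w(ξ,t) = exp(ξ)u(ξ,t).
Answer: w(ξ, t) = 3exp(-9t)exp(ξ)sin(3ξ) + exp(-25t)exp(ξ)sin(5ξ)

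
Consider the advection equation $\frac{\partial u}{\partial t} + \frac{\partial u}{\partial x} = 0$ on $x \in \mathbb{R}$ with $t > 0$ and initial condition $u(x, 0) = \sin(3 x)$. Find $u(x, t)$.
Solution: By characteristics ($dx/dt = 1$), $u(x,t) = f(x - t)$ with $f = u( \cdot , 0)$.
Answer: $u(x, t) = - \sin(3 t - 3 x)$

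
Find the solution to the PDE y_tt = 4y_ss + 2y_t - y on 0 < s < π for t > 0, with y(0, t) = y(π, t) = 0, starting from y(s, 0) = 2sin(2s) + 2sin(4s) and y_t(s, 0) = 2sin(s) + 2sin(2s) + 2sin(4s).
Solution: Substitute y = exp(t)u, i.e. u = exp(-t)y.
By the product rule, y_t = exp(t)(u_t + u), y_tt = exp(t)(u_tt + 2u_t + u), y_ss = exp(t)u_ss.
Substituting into the PDE and dividing by exp(t): u_tt + 2u_t + u = 4u_ss + 2(u_t + u) - u.
The lower-order terms cancel, leaving the standard wave equation u_tt = 4u_ss.
Initial data for u: u(s,0) = y(s,0) = 2sin(2s) + 2sin(4s); u_t(s,0) = y_t(s,0) - y(s,0) = 2sin(s). The boundary conditions carry over: u(0,t) = u(π,t) = 0.
Solve for u:
  Using separation of variables u = X(s)T(t):
  Eigenfunctions: sin(ns), n = 1, 2, 3, ...
  General solution: u(s, t) = Σ [A_n cos(2n t) + B_n sin(2n t)] sin(ns)
  From u(s,0) = 2sin(2s) + 2sin(4s): A_2=2, A_4=2. From u_t(s,0) = 2sin(s), using u_t(s,0) = Σ ω_n B_n sin(ns) with ω_n = 2n: B_1 = 2/2 = 1.
Hence u(s,t) = sin(s)sin(2t) + 2sin(2s)cos(4t) + 2sin(4s)cos(8t).
Transform back: y(s,t) = exp(t)u(s,t).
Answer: y(s, t) = exp(t)sin(s)sin(2t) + 2exp(t)sin(2s)cos(4t) + 2exp(t)sin(4s)cos(8t)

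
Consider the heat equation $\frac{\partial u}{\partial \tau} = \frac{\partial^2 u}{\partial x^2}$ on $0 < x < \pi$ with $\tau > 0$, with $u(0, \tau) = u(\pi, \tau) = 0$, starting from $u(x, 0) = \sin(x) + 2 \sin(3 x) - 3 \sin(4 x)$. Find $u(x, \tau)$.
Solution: Using separation of variables $u = X(x)T(\tau)$:
Eigenfunctions: $\sin(nx)$, $n = 1, 2, 3, \ldots$
General solution: $u(x, \tau) = \sum c_n \sin(nx) e^{-n^2 \tau}$
Matching $u(x,0) = \sin(x) + 2 \sin(3 x) - 3 \sin(4 x)$ term by term: $c_1=1, c_3=2, c_4=-3$.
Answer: $u(x, \tau) = e^{-\tau} \sin(x) + 2 e^{-9 \tau} \sin(3 x) - 3 e^{-16 \tau} \sin(4 x)$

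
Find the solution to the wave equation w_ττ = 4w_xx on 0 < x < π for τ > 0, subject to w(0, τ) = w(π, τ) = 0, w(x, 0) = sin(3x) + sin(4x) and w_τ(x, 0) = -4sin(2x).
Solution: Using separation of variables w = X(x)T(τ):
Eigenfunctions: sin(nx), n = 1, 2, 3, ...
General solution: w(x, τ) = Σ [A_n cos(2n τ) + B_n sin(2n τ)] sin(nx)
From w(x,0) = sin(3x) + sin(4x): A_3=1, A_4=1. From w_τ(x,0) = -4sin(2x), using w_τ(x,0) = Σ ω_n B_n sin(nx) with ω_n = 2n: B_2 = (-4)/4 = -1.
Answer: w(x, τ) = -sin(2x)sin(4τ) + sin(3x)cos(6τ) + sin(4x)cos(8τ)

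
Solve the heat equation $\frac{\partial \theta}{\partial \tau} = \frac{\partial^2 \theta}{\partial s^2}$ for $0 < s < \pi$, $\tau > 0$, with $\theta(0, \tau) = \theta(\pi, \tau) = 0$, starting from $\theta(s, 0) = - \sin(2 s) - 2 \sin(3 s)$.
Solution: Separating variables: $\theta = \sum c_n e^{-n^2\tau} \sin(ns)$. From $\theta(s,0) = - \sin(2 s) - 2 \sin(3 s)$: $c_2=-1, c_3=-2$.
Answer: $\theta(s, \tau) = - e^{-4 \tau} \sin(2 s) - 2 e^{-9 \tau} \sin(3 s)$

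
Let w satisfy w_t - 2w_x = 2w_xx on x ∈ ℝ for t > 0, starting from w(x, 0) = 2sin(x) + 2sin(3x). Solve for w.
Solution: Change to a moving frame: let η = x + 2t, σ = t and write w(x,t) = u(η,σ).
By the chain rule w_t = u_σ + 2u_η, w_x = u_η, w_xx = u_ηη.
Then w_t - 2w_x = u_σ: the advection term cancels and the PDE becomes the heat equation u_σ = 2u_ηη on η ∈ ℝ.
Initial data: u(η,0) = w(η,0) = 2sin(η) + 2sin(3η).
On η ∈ ℝ each mode satisfies (sin(nη))″ = -n² sin(nη), so exp(-2n²σ) sin(nη) solves the heat equation; by superposition u(η,σ) = Σ c_n exp(-2n²σ) sin(nη).
Reading off the coefficients: c_1=2, c_3=2, so u(η,σ) = 2exp(-2σ)sin(η) + 2exp(-18σ)sin(3η).
Substituting back η = x + 2t, σ = t: w(x,t) = u(x + 2t, t).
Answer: w(x, t) = 2exp(-2t)sin(2t + x) + 2exp(-18t)sin(6t + 3x)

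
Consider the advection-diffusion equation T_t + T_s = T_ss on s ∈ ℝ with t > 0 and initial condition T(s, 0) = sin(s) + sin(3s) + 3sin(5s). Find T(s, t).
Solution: Change to a moving frame: let η = s - t, σ = t and write T(s,t) = u(η,σ).
By the chain rule T_t = u_σ - u_η, T_s = u_η, T_ss = u_ηη.
Then T_t + T_s = u_σ: the advection term cancels and the PDE becomes the heat equation u_σ = u_ηη on η ∈ ℝ.
Initial data: u(η,0) = T(η,0) = sin(η) + sin(3η) + 3sin(5η).
On η ∈ ℝ each mode satisfies (sin(nη))″ = -n² sin(nη), so exp(-n²σ) sin(nη) solves the heat equation; by superposition u(η,σ) = Σ c_n exp(-n²σ) sin(nη).
Reading off the coefficients: c_1=1, c_3=1, c_5=3, so u(η,σ) = exp(-σ)sin(η) + exp(-9σ)sin(3η) + 3exp(-25σ)sin(5η).
Substituting back η = s - t, σ = t: T(s,t) = u(s - t, t).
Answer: T(s, t) = exp(-t)sin(s - t) + exp(-9t)sin(3s - 3t) + 3exp(-25t)sin(5s - 5t)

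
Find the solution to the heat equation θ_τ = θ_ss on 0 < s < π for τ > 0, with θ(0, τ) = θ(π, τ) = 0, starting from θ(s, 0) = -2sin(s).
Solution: Using separation of variables θ = X(s)G(τ):
Eigenfunctions: sin(ns), n = 1, 2, 3, ...
General solution: θ(s, τ) = Σ c_n sin(ns) exp(-n² τ)
Matching θ(s,0) = -2sin(s) term by term: c_1=-2.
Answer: θ(s, τ) = -2exp(-τ)sin(s)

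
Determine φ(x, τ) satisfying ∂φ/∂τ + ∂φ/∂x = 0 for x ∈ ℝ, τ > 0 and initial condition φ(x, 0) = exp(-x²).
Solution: By characteristics (dx/dτ = 1), φ(x,τ) = f(x - τ) with f = φ(·, 0).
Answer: φ(x, τ) = exp(-(x - τ)²)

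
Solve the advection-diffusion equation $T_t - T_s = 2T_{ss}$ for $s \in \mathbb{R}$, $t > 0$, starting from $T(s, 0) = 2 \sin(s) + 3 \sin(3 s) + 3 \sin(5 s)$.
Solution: Change to a moving frame: let $\eta = s + t$, $\sigma = t$ and write $T(s,t) = u(\eta,\sigma)$.
By the chain rule $T_t = u_{\sigma} + u_{\eta}$, $T_s = u_{\eta}$, $T_{ss} = u_{\eta\eta}$.
Then $T_t - T_s = u_{\sigma}$: the advection term cancels and the PDE becomes the heat equation $u_{\sigma} = 2u_{\eta\eta}$ on $\eta \in \mathbb{R}$.
Initial data: $u(\eta,0) = T(\eta,0) = 2 \sin(\eta) + 3 \sin(3 \eta) + 3 \sin(5 \eta)$.
On $\eta \in \mathbb{R}$ each mode satisfies $(\sin(n\eta))'' = -n^2 \sin(n\eta)$, so $e^{-2n^2\sigma} \sin(n\eta)$ solves the heat equation; by superposition $u(\eta,\sigma) = \sum c_n e^{-2n^2\sigma} \sin(n\eta)$.
Reading off the coefficients: $c_1=2, c_3=3, c_5=3$, so $u(\eta,\sigma) = 2 e^{-2 \sigma} \sin(\eta) + 3 e^{-18 \sigma} \sin(3 \eta) + 3 e^{-50 \sigma} \sin(5 \eta)$.
Substituting back $\eta = s + t$, $\sigma = t$: $T(s,t) = u(s + t, t)$.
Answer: $T(s, t) = 2 e^{-2 t} \sin(s + t) + 3 e^{-18 t} \sin(3 s + 3 t) + 3 e^{-50 t} \sin(5 s + 5 t)$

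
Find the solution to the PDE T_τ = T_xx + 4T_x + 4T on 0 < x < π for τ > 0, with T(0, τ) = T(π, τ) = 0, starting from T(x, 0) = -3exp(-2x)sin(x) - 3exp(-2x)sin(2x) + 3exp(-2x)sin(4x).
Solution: Substitute T = exp(-2x)u, i.e. u = exp(2x)T.
By the product rule, T_x = exp(-2x)(u_x - 2u), T_xx = exp(-2x)(u_xx - 4u_x + 4u), T_τ = exp(-2x)u_τ.
Substituting into the PDE and dividing by exp(-2x): u_τ = (u_xx - 4u_x + 4u) + 4(u_x - 2u) + 4u.
The lower-order terms cancel, leaving the standard heat equation u_τ = u_xx.
Initial data for u: u(x,0) = exp(2x)T(x,0) = -3sin(x) - 3sin(2x) + 3sin(4x). The boundary conditions carry over: u(0,τ) = u(π,τ) = 0.
Solve for u:
  Using separation of variables u = X(x)G(τ):
  Eigenfunctions: sin(nx), n = 1, 2, 3, ...
  General solution: u(x, τ) = Σ c_n sin(nx) exp(-n² τ)
  Matching u(x,0) = -3sin(x) - 3sin(2x) + 3sin(4x) term by term: c_1=-3, c_2=-3, c_4=3.
Hence u(x,τ) = -3exp(-τ)sin(x) - 3exp(-4τ)sin(2x) + 3exp(-16τ)sin(4x).
Transform back: T(x,τ) = exp(-2x)u(x,τ).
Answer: T(x, τ) = -3exp(-2x)exp(-τ)sin(x) - 3exp(-2x)exp(-4τ)sin(2x) + 3exp(-2x)exp(-16τ)sin(4x)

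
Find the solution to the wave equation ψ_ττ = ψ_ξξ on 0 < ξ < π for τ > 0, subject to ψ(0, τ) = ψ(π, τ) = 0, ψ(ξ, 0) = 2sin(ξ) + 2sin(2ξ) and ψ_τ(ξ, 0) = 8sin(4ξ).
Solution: Using separation of variables ψ = X(ξ)T(τ):
Eigenfunctions: sin(nξ), n = 1, 2, 3, ...
General solution: ψ(ξ, τ) = Σ [A_n cos(n τ) + B_n sin(n τ)] sin(nξ)
From ψ(ξ,0) = 2sin(ξ) + 2sin(2ξ): A_1=2, A_2=2. From ψ_τ(ξ,0) = 8sin(4ξ), using ψ_τ(ξ,0) = Σ ω_n B_n sin(nξ) with ω_n = n: B_4 = 8/4 = 2.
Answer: ψ(ξ, τ) = 2sin(ξ)cos(τ) + 2sin(2ξ)cos(2τ) + 2sin(4ξ)sin(4τ)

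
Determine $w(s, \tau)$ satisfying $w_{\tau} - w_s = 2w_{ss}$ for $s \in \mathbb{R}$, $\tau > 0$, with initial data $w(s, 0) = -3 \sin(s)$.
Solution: Moving frame: $\eta = s + \tau$, $\sigma = \tau$, $w = u(\eta,\sigma)$, so $w_{\tau} = u_{\sigma} + u_{\eta}$ and $w_{ss} = u_{\eta\eta}$.
Hence $w_{\tau} - w_s = u_{\sigma}$ and the PDE becomes the heat equation $u_{\sigma} = 2u_{\eta\eta}$ on $\eta \in \mathbb{R}$.
Initial data: $u(\eta,0) = w(\eta,0) = -3 \sin(\eta)$. Each mode $\sin(n\eta)$ decays as $e^{-2n^2\sigma}$ on $\mathbb{R}$, so $u(\eta,\sigma) = \sum c_n e^{-2n^2\sigma} \sin(n\eta)$ with $c_1=-3$: $u(\eta,\sigma) = -3 e^{-2 \sigma} \sin(\eta)$.
Substituting back: $w(s,\tau) = u(s + \tau, \tau)$.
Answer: $w(s, \tau) = -3 e^{-2 \tau} \sin(\tau + s)$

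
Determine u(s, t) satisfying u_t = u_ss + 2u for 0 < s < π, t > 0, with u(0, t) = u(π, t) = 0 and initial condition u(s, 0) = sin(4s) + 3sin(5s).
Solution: Substitute u = exp(2t)w.
Then u_t = exp(2t)(w_t + 2w), u_ss = exp(2t)w_ss; substituting and dividing by exp(2t), the lower-order terms cancel: w_t = w_ss (standard heat equation).
Data for w: w(s,0) = u(s,0) = sin(4s) + 3sin(5s). The boundary conditions carry over: w(0,t) = w(π,t) = 0.
Separating variables: w = Σ c_n exp(-n²t) sin(ns). From w(s,0) = sin(4s) + 3sin(5s): c_4=1, c_5=3.
So w(s,t) = exp(-16t)sin(4s) + 3exp(-25t)sin(5s), and u(s,t) = exp(2t)w(s,t).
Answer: u(s, t) = exp(-14t)sin(4s) + 3exp(-23t)sin(5s)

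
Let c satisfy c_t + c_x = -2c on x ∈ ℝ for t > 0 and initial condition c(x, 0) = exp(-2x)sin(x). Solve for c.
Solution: Substitute c = exp(-2x)u.
Then c_x = exp(-2x)(u_x - 2u), c_t = exp(-2x)u_t; substituting and dividing by exp(-2x), the lower-order terms cancel: u_t + u_x = 0 (standard advection equation).
Data for u: u(x,0) = exp(2x)c(x,0) = sin(x).
By characteristics (dx/dt = 1), u(x,t) = f(x - t) with f = u(·, 0).
So u(x,t) = -sin(t - x), and c(x,t) = exp(-2x)u(x,t).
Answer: c(x, t) = -exp(-2x)sin(t - x)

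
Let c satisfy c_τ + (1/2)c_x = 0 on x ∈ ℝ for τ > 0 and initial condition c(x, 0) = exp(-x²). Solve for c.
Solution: By characteristics (dx/dτ = 1/2), c(x,τ) = f(x - (1/2)τ) with f = c(·, 0).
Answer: c(x, τ) = exp(-(x - τ/2)²)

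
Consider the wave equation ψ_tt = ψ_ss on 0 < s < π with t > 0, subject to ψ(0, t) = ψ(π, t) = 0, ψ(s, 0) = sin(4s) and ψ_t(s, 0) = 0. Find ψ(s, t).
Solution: Separating variables: ψ = Σ [A_n cos(ω_n t) + B_n sin(ω_n t)] sin(ns), ω_n = n. From ICs: A_4=1.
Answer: ψ(s, t) = sin(4s)cos(4t)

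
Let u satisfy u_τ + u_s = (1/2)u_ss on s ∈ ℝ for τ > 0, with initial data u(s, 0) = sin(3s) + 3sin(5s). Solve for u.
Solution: Moving frame: η = s - τ, σ = τ, u = w(η,σ), so u_τ = w_σ - w_η and u_ss = w_ηη.
Hence u_τ + u_s = w_σ and the PDE becomes the heat equation w_σ = (1/2)w_ηη on η ∈ ℝ.
Initial data: w(η,0) = u(η,0) = sin(3η) + 3sin(5η). Each mode sin(nη) decays as exp(-n²σ/2) on ℝ, so w(η,σ) = Σ c_n exp(-n²σ/2) sin(nη) with c_3=1, c_5=3: w(η,σ) = exp(-9σ/2)sin(3η) + 3exp(-25σ/2)sin(5η).
Substituting back: u(s,τ) = w(s - τ, τ).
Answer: u(s, τ) = exp(-9τ/2)sin(3s - 3τ) + 3exp(-25τ/2)sin(5s - 5τ)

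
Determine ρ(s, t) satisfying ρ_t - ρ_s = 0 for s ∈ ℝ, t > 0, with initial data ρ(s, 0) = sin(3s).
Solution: By characteristics (ds/dt = -1), ρ(s,t) = f(s + t) with f = ρ(·, 0).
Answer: ρ(s, t) = sin(3s + 3t)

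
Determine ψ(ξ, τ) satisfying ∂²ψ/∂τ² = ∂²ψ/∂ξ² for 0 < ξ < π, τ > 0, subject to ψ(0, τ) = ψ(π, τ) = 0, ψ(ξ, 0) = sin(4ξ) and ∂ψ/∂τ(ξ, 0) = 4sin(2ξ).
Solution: Using separation of variables ψ = X(ξ)T(τ):
Eigenfunctions: sin(nξ), n = 1, 2, 3, ...
General solution: ψ(ξ, τ) = Σ [A_n cos(n τ) + B_n sin(n τ)] sin(nξ)
From ψ(ξ,0) = sin(4ξ): A_4=1. From ψ_τ(ξ,0) = 4sin(2ξ), using ψ_τ(ξ,0) = Σ ω_n B_n sin(nξ) with ω_n = n: B_2 = 4/2 = 2.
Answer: ψ(ξ, τ) = 2sin(2ξ)sin(2τ) + sin(4ξ)cos(4τ)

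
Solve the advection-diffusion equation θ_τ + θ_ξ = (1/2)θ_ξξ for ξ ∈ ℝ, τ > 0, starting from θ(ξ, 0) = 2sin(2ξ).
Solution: Change to a moving frame: let η = ξ - τ, σ = τ and write θ(ξ,τ) = u(η,σ).
By the chain rule θ_τ = u_σ - u_η, θ_ξ = u_η, θ_ξξ = u_ηη.
Then θ_τ + θ_ξ = u_σ: the advection term cancels and the PDE becomes the heat equation u_σ = (1/2)u_ηη on η ∈ ℝ.
Initial data: u(η,0) = θ(η,0) = 2sin(2η).
On η ∈ ℝ each mode satisfies (sin(nη))″ = -n² sin(nη), so exp(-n²σ/2) sin(nη) solves the heat equation; by superposition u(η,σ) = Σ c_n exp(-n²σ/2) sin(nη).
Reading off the coefficients: c_2=2, so u(η,σ) = 2exp(-2σ)sin(2η).
Substituting back η = ξ - τ, σ = τ: θ(ξ,τ) = u(ξ - τ, τ).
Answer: θ(ξ, τ) = 2exp(-2τ)sin(2ξ - 2τ)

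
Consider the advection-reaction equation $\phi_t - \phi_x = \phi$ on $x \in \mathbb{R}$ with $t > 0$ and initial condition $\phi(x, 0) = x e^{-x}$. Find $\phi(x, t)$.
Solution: Substitute $\phi = e^{-x}u$.
Then $\phi_x = e^{-x}(u_x - u)$, $\phi_t = e^{-x}u_t$; substituting and dividing by $e^{-x}$, the lower-order terms cancel: $u_t - u_x = 0$ (standard advection equation).
Data for $u$: $u(x,0) = e^{x}\phi(x,0) = x$.
By characteristics ($dx/dt = -1$), $u(x,t) = f(x + t)$ with $f = u( \cdot , 0)$.
So $u(x,t) = t + x$, and $\phi(x,t) = e^{-x}u(x,t)$.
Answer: $\phi(x, t) = t e^{-x} + x e^{-x}$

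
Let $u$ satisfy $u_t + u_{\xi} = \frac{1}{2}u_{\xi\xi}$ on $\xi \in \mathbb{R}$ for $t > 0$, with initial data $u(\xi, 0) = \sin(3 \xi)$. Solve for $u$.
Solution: Moving frame: $\eta = \xi - t$, $\sigma = t$, $u = w(\eta,\sigma)$, so $u_t = w_{\sigma} - w_{\eta}$ and $u_{\xi\xi} = w_{\eta\eta}$.
Hence $u_t + u_{\xi} = w_{\sigma}$ and the PDE becomes the heat equation $w_{\sigma} = \frac{1}{2}w_{\eta\eta}$ on $\eta \in \mathbb{R}$.
Initial data: $w(\eta,0) = u(\eta,0) = \sin(3 \eta)$. Each mode $\sin(n\eta)$ decays as $e^{-n^2\sigma/2}$ on $\mathbb{R}$, so $w(\eta,\sigma) = \sum c_n e^{-n^2\sigma/2} \sin(n\eta)$ with $c_3=1$: $w(\eta,\sigma) = e^{-9 \sigma/2} \sin(3 \eta)$.
Substituting back: $u(\xi,t) = w(\xi - t, t)$.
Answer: $u(\xi, t) = e^{-9 t/2} \sin(3 \xi - 3 t)$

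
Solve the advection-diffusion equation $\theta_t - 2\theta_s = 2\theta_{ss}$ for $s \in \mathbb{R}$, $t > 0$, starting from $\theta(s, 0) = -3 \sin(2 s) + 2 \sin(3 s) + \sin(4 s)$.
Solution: Change to a moving frame: let $\eta = s + 2t$, $\sigma = t$ and write $\theta(s,t) = u(\eta,\sigma)$.
By the chain rule $\theta_t = u_{\sigma} + 2u_{\eta}$, $\theta_s = u_{\eta}$, $\theta_{ss} = u_{\eta\eta}$.
Then $\theta_t - 2\theta_s = u_{\sigma}$: the advection term cancels and the PDE becomes the heat equation $u_{\sigma} = 2u_{\eta\eta}$ on $\eta \in \mathbb{R}$.
Initial data: $u(\eta,0) = \theta(\eta,0) = -3 \sin(2 \eta) + 2 \sin(3 \eta) + \sin(4 \eta)$.
On $\eta \in \mathbb{R}$ each mode satisfies $(\sin(n\eta))'' = -n^2 \sin(n\eta)$, so $e^{-2n^2\sigma} \sin(n\eta)$ solves the heat equation; by superposition $u(\eta,\sigma) = \sum c_n e^{-2n^2\sigma} \sin(n\eta)$.
Reading off the coefficients: $c_2=-3, c_3=2, c_4=1$, so $u(\eta,\sigma) = -3 e^{-8 \sigma} \sin(2 \eta) + 2 e^{-18 \sigma} \sin(3 \eta) + e^{-32 \sigma} \sin(4 \eta)$.
Substituting back $\eta = s + 2t$, $\sigma = t$: $\theta(s,t) = u(s + 2t, t)$.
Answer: $\theta(s, t) = -3 e^{-8 t} \sin(2 s + 4 t) + 2 e^{-18 t} \sin(3 s + 6 t) + e^{-32 t} \sin(4 s + 8 t)$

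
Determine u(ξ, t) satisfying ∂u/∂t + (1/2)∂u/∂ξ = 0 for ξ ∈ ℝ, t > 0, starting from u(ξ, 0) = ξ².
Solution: By characteristics (dξ/dt = 1/2), u(ξ,t) = f(ξ - (1/2)t) with f = u(·, 0).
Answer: u(ξ, t) = (1/4)t² - tξ + ξ²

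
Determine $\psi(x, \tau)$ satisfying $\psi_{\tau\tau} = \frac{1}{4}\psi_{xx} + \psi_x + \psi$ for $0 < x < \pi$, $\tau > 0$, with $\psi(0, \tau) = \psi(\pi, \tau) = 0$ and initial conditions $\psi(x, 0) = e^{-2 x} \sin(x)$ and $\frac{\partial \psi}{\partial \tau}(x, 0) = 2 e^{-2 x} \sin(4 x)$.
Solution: Substitute $\psi = e^{-2x}u$, i.e. $u = e^{2x}\psi$.
By the product rule, $\psi_x = e^{-2x}(u_x - 2u)$, $\psi_{xx} = e^{-2x}(u_{xx} - 4u_x + 4u)$, $\psi_{\tau\tau} = e^{-2x}u_{\tau\tau}$.
Substituting into the PDE and dividing by $e^{-2x}$: $u_{\tau\tau} = \frac{1}{4}(u_{xx} - 4u_x + 4u) + (u_x - 2u) + u$.
The lower-order terms cancel, leaving the standard wave equation $u_{\tau\tau} = \frac{1}{4}u_{xx}$.
Initial data for $u$: $u(x,0) = e^{2x}\psi(x,0) = \sin(x)$; $u_{\tau}(x,0) = e^{2x}\psi_{\tau}(x,0) = 2 \sin(4 x)$. The boundary conditions carry over: $u(0,\tau) = u(\pi,\tau) = 0$.
Solve for $u$:
  Using separation of variables $u = X(x)T(\tau)$:
  Eigenfunctions: $\sin(nx)$, $n = 1, 2, 3, \ldots$
  General solution: $u(x, \tau) = \sum [A_n \cos(n \tau/2) + B_n \sin(n \tau/2)] \sin(nx)$
  From $u(x,0) = \sin(x)$: $A_1=1$. From $u_{\tau}(x,0) = 2 \sin(4 x)$, using $u_{\tau}(x,0) = \sum \omega_n B_n \sin(nx)$ with $\omega_n = n/2$: $B_4 = 2/2 = 1$.
Hence $u(x,\tau) = \sin(x) \cos(\tau/2) + \sin(4 x) \sin(2 \tau)$.
Transform back: $\psi(x,\tau) = e^{-2x}u(x,\tau)$.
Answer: $\psi(x, \tau) = e^{-2 x} \sin(2 \tau) \sin(4 x) + e^{-2 x} \sin(x) \cos(\tau/2)$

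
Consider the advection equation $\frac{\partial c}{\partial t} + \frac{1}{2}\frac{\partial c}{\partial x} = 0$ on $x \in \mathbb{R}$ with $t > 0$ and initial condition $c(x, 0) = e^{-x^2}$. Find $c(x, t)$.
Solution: By method of characteristics (waves move right with speed 1/2):
Along characteristics $x - \frac{1}{2}t =$ const, $c$ is constant, so $c(x,t) = f(x - \frac{1}{2}t)$ with $f = c( \cdot , 0)$.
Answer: $c(x, t) = e^{-(-t/2 + x)^2}$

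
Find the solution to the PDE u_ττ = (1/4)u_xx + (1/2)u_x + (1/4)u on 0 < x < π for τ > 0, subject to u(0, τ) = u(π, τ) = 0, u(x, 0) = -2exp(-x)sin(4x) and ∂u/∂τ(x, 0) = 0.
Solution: Substitute u = exp(-x)w, i.e. w = exp(x)u.
By the product rule, u_x = exp(-x)(w_x - w), u_xx = exp(-x)(w_xx - 2w_x + w), u_ττ = exp(-x)w_ττ.
Substituting into the PDE and dividing by exp(-x): w_ττ = (1/4)(w_xx - 2w_x + w) + (1/2)(w_x - w) + (1/4)w.
The lower-order terms cancel, leaving the standard wave equation w_ττ = (1/4)w_xx.
Initial data for w: w(x,0) = exp(x)u(x,0) = -2sin(4x); w_τ(x,0) = exp(x)u_τ(x,0) = 0. The boundary conditions carry over: w(0,τ) = w(π,τ) = 0.
Solve for w:
  Using separation of variables w = X(x)T(τ):
  Eigenfunctions: sin(nx), n = 1, 2, 3, ...
  General solution: w(x, τ) = Σ [A_n cos(n τ/2) + B_n sin(n τ/2)] sin(nx)
  From w(x,0) = -2sin(4x): A_4=-2. From w_τ(x,0) = 0: all B_n = 0.
Hence w(x,τ) = -2sin(4x)cos(2τ).
Transform back: u(x,τ) = exp(-x)w(x,τ).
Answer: u(x, τ) = -2exp(-x)sin(4x)cos(2τ)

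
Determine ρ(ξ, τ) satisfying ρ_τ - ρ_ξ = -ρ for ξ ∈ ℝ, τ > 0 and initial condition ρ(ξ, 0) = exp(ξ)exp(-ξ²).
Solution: Substitute ρ = exp(ξ)u, i.e. u = exp(-ξ)ρ.
By the product rule, ρ_ξ = exp(ξ)(u_ξ + u), ρ_τ = exp(ξ)u_τ.
Substituting into the PDE and dividing by exp(ξ): u_τ - (u_ξ + u) = -u.
The lower-order terms cancel, leaving the standard advection equation u_τ - u_ξ = 0.
Initial data for u: u(ξ,0) = exp(-ξ)ρ(ξ,0) = exp(-ξ²).
Solve for u:
  By method of characteristics (waves move left with speed 1):
  Along characteristics ξ + τ = const, u is constant, so u(ξ,τ) = f(ξ + τ) with f = u(·, 0).
Hence u(ξ,τ) = exp(-(ξ + τ)²).
Transform back: ρ(ξ,τ) = exp(ξ)u(ξ,τ).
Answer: ρ(ξ, τ) = exp(ξ)exp(-(ξ + τ)²)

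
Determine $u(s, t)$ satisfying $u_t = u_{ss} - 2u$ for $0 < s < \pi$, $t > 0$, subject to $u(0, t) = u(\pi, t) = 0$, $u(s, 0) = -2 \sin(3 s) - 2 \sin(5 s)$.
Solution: Substitute $u = e^{-2t}w$, i.e. $w = e^{2t}u$.
By the product rule, $u_t = e^{-2t}(w_t - 2w)$, $u_{ss} = e^{-2t}w_{ss}$.
Substituting into the PDE and dividing by $e^{-2t}$: $w_t - 2w = w_{ss} - 2w$.
The lower-order terms cancel, leaving the standard heat equation $w_t = w_{ss}$.
Initial data for $w$: $w(s,0) = u(s,0) = -2 \sin(3 s) - 2 \sin(5 s)$. The boundary conditions carry over: $w(0,t) = w(\pi,t) = 0$.
Solve for $w$:
  Using separation of variables $w = X(s)T(t)$:
  Eigenfunctions: $\sin(ns)$, $n = 1, 2, 3, \ldots$
  General solution: $w(s, t) = \sum c_n \sin(ns) e^{-n^2 t}$
  Matching $w(s,0) = -2 \sin(3 s) - 2 \sin(5 s)$ term by term: $c_3=-2, c_5=-2$.
Hence $w(s,t) = -2 e^{-9 t} \sin(3 s) - 2 e^{-25 t} \sin(5 s)$.
Transform back: $u(s,t) = e^{-2t}w(s,t)$.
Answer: $u(s, t) = -2 e^{-11 t} \sin(3 s) - 2 e^{-27 t} \sin(5 s)$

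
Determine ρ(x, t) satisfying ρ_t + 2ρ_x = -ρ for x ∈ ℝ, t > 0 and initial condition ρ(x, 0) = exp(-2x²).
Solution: Substitute ρ = exp(-t)u.
Then ρ_t = exp(-t)(u_t - u), ρ_x = exp(-t)u_x; substituting and dividing by exp(-t), the lower-order terms cancel: u_t + 2u_x = 0 (standard advection equation).
Data for u: u(x,0) = ρ(x,0) = exp(-2x²).
By characteristics (dx/dt = 2), u(x,t) = f(x - 2t) with f = u(·, 0).
So u(x,t) = exp(-2(-2t + x)²), and ρ(x,t) = exp(-t)u(x,t).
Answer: ρ(x, t) = exp(-t)exp(-2(-2t + x)²)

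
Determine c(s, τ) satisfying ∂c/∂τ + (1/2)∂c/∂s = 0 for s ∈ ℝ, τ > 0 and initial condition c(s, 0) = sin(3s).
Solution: By characteristics (ds/dτ = 1/2), c(s,τ) = f(s - (1/2)τ) with f = c(·, 0).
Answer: c(s, τ) = sin(3s - 3τ/2)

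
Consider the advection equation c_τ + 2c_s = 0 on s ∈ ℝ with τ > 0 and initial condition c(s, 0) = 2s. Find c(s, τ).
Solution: By characteristics (ds/dτ = 2), c(s,τ) = f(s - 2τ) with f = c(·, 0).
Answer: c(s, τ) = 2s - 4τ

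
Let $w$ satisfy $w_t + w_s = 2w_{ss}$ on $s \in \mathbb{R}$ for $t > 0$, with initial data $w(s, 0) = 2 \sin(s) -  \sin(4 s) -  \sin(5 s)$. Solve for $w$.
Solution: Moving frame: $\eta = s - t$, $\sigma = t$, $w = u(\eta,\sigma)$, so $w_t = u_{\sigma} - u_{\eta}$ and $w_{ss} = u_{\eta\eta}$.
Hence $w_t + w_s = u_{\sigma}$ and the PDE becomes the heat equation $u_{\sigma} = 2u_{\eta\eta}$ on $\eta \in \mathbb{R}$.
Initial data: $u(\eta,0) = w(\eta,0) = 2 \sin(\eta) - \sin(4 \eta) - \sin(5 \eta)$. Each mode $\sin(n\eta)$ decays as $e^{-2n^2\sigma}$ on $\mathbb{R}$, so $u(\eta,\sigma) = \sum c_n e^{-2n^2\sigma} \sin(n\eta)$ with $c_1=2, c_4=-1, c_5=-1$: $u(\eta,\sigma) = 2 e^{-2 \sigma} \sin(\eta) - e^{-32 \sigma} \sin(4 \eta) - e^{-50 \sigma} \sin(5 \eta)$.
Substituting back: $w(s,t) = u(s - t, t)$.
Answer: $w(s, t) = 2 e^{-2 t} \sin(s - t) -  e^{-32 t} \sin(4 s - 4 t) -  e^{-50 t} \sin(5 s - 5 t)$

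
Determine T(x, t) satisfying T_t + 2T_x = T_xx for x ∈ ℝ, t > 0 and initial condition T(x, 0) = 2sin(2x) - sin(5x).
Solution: Moving frame: η = x - 2t, σ = t, T = u(η,σ), so T_t = u_σ - 2u_η and T_xx = u_ηη.
Hence T_t + 2T_x = u_σ and the PDE becomes the heat equation u_σ = u_ηη on η ∈ ℝ.
Initial data: u(η,0) = T(η,0) = 2sin(2η) - sin(5η). Each mode sin(nη) decays as exp(-n²σ) on ℝ, so u(η,σ) = Σ c_n exp(-n²σ) sin(nη) with c_2=2, c_5=-1: u(η,σ) = 2exp(-4σ)sin(2η) - exp(-25σ)sin(5η).
Substituting back: T(x,t) = u(x - 2t, t).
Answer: T(x, t) = -2exp(-4t)sin(4t - 2x) + exp(-25t)sin(10t - 5x)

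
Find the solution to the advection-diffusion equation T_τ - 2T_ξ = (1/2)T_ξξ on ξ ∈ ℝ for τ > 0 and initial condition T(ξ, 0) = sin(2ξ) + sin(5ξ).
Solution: Change to a moving frame: let η = ξ + 2τ, σ = τ and write T(ξ,τ) = u(η,σ).
By the chain rule T_τ = u_σ + 2u_η, T_ξ = u_η, T_ξξ = u_ηη.
Then T_τ - 2T_ξ = u_σ: the advection term cancels and the PDE becomes the heat equation u_σ = (1/2)u_ηη on η ∈ ℝ.
Initial data: u(η,0) = T(η,0) = sin(2η) + sin(5η).
On η ∈ ℝ each mode satisfies (sin(nη))″ = -n² sin(nη), so exp(-n²σ/2) sin(nη) solves the heat equation; by superposition u(η,σ) = Σ c_n exp(-n²σ/2) sin(nη).
Reading off the coefficients: c_2=1, c_5=1, so u(η,σ) = exp(-2σ)sin(2η) + exp(-25σ/2)sin(5η).
Substituting back η = ξ + 2τ, σ = τ: T(ξ,τ) = u(ξ + 2τ, τ).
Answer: T(ξ, τ) = exp(-2τ)sin(2ξ + 4τ) + exp(-25τ/2)sin(5ξ + 10τ)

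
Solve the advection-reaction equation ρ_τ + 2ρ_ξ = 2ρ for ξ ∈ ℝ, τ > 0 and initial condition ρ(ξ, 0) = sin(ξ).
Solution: Substitute ρ = exp(2τ)u, i.e. u = exp(-2τ)ρ.
By the product rule, ρ_τ = exp(2τ)(u_τ + 2u), ρ_ξ = exp(2τ)u_ξ.
Substituting into the PDE and dividing by exp(2τ): u_τ + 2u + 2u_ξ = 2u.
The lower-order terms cancel, leaving the standard advection equation u_τ + 2u_ξ = 0.
Initial data for u: u(ξ,0) = ρ(ξ,0) = sin(ξ).
Solve for u:
  By method of characteristics (waves move right with speed 2):
  Along characteristics ξ - 2τ = const, u is constant, so u(ξ,τ) = f(ξ - 2τ) with f = u(·, 0).
Hence u(ξ,τ) = sin(ξ - 2τ).
Transform back: ρ(ξ,τ) = exp(2τ)u(ξ,τ).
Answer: ρ(ξ, τ) = exp(2τ)sin(ξ - 2τ)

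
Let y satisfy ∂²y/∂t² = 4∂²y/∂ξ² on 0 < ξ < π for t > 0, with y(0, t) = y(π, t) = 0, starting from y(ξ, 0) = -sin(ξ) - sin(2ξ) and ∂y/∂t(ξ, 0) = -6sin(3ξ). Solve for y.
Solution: Using separation of variables y = X(ξ)T(t):
Eigenfunctions: sin(nξ), n = 1, 2, 3, ...
General solution: y(ξ, t) = Σ [A_n cos(2n t) + B_n sin(2n t)] sin(nξ)
From y(ξ,0) = -sin(ξ) - sin(2ξ): A_1=-1, A_2=-1. From y_t(ξ,0) = -6sin(3ξ), using y_t(ξ,0) = Σ ω_n B_n sin(nξ) with ω_n = 2n: B_3 = (-6)/6 = -1.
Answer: y(ξ, t) = -sin(6t)sin(3ξ) - sin(ξ)cos(2t) - sin(2ξ)cos(4t)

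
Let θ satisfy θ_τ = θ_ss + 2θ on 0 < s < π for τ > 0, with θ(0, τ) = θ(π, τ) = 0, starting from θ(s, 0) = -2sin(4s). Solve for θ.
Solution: Substitute θ = exp(2τ)u.
Then θ_τ = exp(2τ)(u_τ + 2u), θ_ss = exp(2τ)u_ss; substituting and dividing by exp(2τ), the lower-order terms cancel: u_τ = u_ss (standard heat equation).
Data for u: u(s,0) = θ(s,0) = -2sin(4s). The boundary conditions carry over: u(0,τ) = u(π,τ) = 0.
Separating variables: u = Σ c_n exp(-n²τ) sin(ns). From u(s,0) = -2sin(4s): c_4=-2.
So u(s,τ) = -2exp(-16τ)sin(4s), and θ(s,τ) = exp(2τ)u(s,τ).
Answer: θ(s, τ) = -2exp(-14τ)sin(4s)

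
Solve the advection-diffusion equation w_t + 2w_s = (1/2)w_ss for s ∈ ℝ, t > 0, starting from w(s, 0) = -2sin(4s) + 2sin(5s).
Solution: Change to a moving frame: let η = s - 2t, σ = t and write w(s,t) = u(η,σ).
By the chain rule w_t = u_σ - 2u_η, w_s = u_η, w_ss = u_ηη.
Then w_t + 2w_s = u_σ: the advection term cancels and the PDE becomes the heat equation u_σ = (1/2)u_ηη on η ∈ ℝ.
Initial data: u(η,0) = w(η,0) = -2sin(4η) + 2sin(5η).
On η ∈ ℝ each mode satisfies (sin(nη))″ = -n² sin(nη), so exp(-n²σ/2) sin(nη) solves the heat equation; by superposition u(η,σ) = Σ c_n exp(-n²σ/2) sin(nη).
Reading off the coefficients: c_4=-2, c_5=2, so u(η,σ) = -2exp(-8σ)sin(4η) + 2exp(-25σ/2)sin(5η).
Substituting back η = s - 2t, σ = t: w(s,t) = u(s - 2t, t).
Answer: w(s, t) = -2exp(-8t)sin(4s - 8t) + 2exp(-25t/2)sin(5s - 10t)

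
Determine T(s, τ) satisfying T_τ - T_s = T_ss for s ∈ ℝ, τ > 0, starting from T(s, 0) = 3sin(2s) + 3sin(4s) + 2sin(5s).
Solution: Moving frame: η = s + τ, σ = τ, T = u(η,σ), so T_τ = u_σ + u_η and T_ss = u_ηη.
Hence T_τ - T_s = u_σ and the PDE becomes the heat equation u_σ = u_ηη on η ∈ ℝ.
Initial data: u(η,0) = T(η,0) = 3sin(2η) + 3sin(4η) + 2sin(5η). Each mode sin(nη) decays as exp(-n²σ) on ℝ, so u(η,σ) = Σ c_n exp(-n²σ) sin(nη) with c_2=3, c_4=3, c_5=2: u(η,σ) = 3exp(-4σ)sin(2η) + 3exp(-16σ)sin(4η) + 2exp(-25σ)sin(5η).
Substituting back: T(s,τ) = u(s + τ, τ).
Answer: T(s, τ) = 3exp(-4τ)sin(2s + 2τ) + 3exp(-16τ)sin(4s + 4τ) + 2exp(-25τ)sin(5s + 5τ)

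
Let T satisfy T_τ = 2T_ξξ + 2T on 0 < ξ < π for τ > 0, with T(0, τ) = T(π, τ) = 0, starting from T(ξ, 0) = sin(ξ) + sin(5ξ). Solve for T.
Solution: Substitute T = exp(2τ)u.
Then T_τ = exp(2τ)(u_τ + 2u), T_ξξ = exp(2τ)u_ξξ; substituting and dividing by exp(2τ), the lower-order terms cancel: u_τ = 2u_ξξ (standard heat equation).
Data for u: u(ξ,0) = T(ξ,0) = sin(ξ) + sin(5ξ). The boundary conditions carry over: u(0,τ) = u(π,τ) = 0.
Separating variables: u = Σ c_n exp(-2n²τ) sin(nξ). From u(ξ,0) = sin(ξ) + sin(5ξ): c_1=1, c_5=1.
So u(ξ,τ) = exp(-2τ)sin(ξ) + exp(-50τ)sin(5ξ), and T(ξ,τ) = exp(2τ)u(ξ,τ).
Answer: T(ξ, τ) = sin(ξ) + exp(-48τ)sin(5ξ)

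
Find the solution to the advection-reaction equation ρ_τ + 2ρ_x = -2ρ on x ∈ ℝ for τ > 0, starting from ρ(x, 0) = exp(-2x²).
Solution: Substitute ρ = exp(-2τ)u, i.e. u = exp(2τ)ρ.
By the product rule, ρ_τ = exp(-2τ)(u_τ - 2u), ρ_x = exp(-2τ)u_x.
Substituting into the PDE and dividing by exp(-2τ): u_τ - 2u + 2u_x = -2u.
The lower-order terms cancel, leaving the standard advection equation u_τ + 2u_x = 0.
Initial data for u: u(x,0) = ρ(x,0) = exp(-2x²).
Solve for u:
  By method of characteristics (waves move right with speed 2):
  Along characteristics x - 2τ = const, u is constant, so u(x,τ) = f(x - 2τ) with f = u(·, 0).
Hence u(x,τ) = exp(-2(x - 2τ)²).
Transform back: ρ(x,τ) = exp(-2τ)u(x,τ).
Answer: ρ(x, τ) = exp(-2τ)exp(-2(x - 2τ)²)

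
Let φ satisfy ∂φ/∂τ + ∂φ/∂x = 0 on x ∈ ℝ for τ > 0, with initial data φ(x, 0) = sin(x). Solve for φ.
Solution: By characteristics (dx/dτ = 1), φ(x,τ) = f(x - τ) with f = φ(·, 0).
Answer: φ(x, τ) = sin(x - τ)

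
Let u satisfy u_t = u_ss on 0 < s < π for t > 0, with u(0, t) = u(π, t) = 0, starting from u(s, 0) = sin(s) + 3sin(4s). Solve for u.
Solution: Using separation of variables u = X(s)T(t):
Eigenfunctions: sin(ns), n = 1, 2, 3, ...
General solution: u(s, t) = Σ c_n sin(ns) exp(-n² t)
Matching u(s,0) = sin(s) + 3sin(4s) term by term: c_1=1, c_4=3.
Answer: u(s, t) = exp(-t)sin(s) + 3exp(-16t)sin(4s)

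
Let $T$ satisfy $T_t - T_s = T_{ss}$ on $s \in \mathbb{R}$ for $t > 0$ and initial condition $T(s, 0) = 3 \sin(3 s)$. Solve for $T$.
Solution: Moving frame: $\eta = s + t$, $\sigma = t$, $T = u(\eta,\sigma)$, so $T_t = u_{\sigma} + u_{\eta}$ and $T_{ss} = u_{\eta\eta}$.
Hence $T_t - T_s = u_{\sigma}$ and the PDE becomes the heat equation $u_{\sigma} = u_{\eta\eta}$ on $\eta \in \mathbb{R}$.
Initial data: $u(\eta,0) = T(\eta,0) = 3 \sin(3 \eta)$. Each mode $\sin(n\eta)$ decays as $e^{-n^2\sigma}$ on $\mathbb{R}$, so $u(\eta,\sigma) = \sum c_n e^{-n^2\sigma} \sin(n\eta)$ with $c_3=3$: $u(\eta,\sigma) = 3 e^{-9 \sigma} \sin(3 \eta)$.
Substituting back: $T(s,t) = u(s + t, t)$.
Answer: $T(s, t) = 3 e^{-9 t} \sin(3 s + 3 t)$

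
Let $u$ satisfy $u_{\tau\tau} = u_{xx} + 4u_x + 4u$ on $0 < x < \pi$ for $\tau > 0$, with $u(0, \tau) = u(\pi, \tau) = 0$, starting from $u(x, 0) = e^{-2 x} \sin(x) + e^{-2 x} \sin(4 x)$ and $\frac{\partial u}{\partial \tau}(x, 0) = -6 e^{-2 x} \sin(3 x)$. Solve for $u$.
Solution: Substitute $u = e^{-2x}w$.
Then $u_x = e^{-2x}(w_x - 2w)$, $u_{xx} = e^{-2x}(w_{xx} - 4w_x + 4w)$, $u_{\tau\tau} = e^{-2x}w_{\tau\tau}$; substituting and dividing by $e^{-2x}$, the lower-order terms cancel: $w_{\tau\tau} = w_{xx}$ (standard wave equation).
Data for $w$: $w(x,0) = e^{2x}u(x,0) = \sin(x) + \sin(4 x)$; $w_{\tau}(x,0) = e^{2x}u_{\tau}(x,0) = -6 \sin(3 x)$. The boundary conditions carry over: $w(0,\tau) = w(\pi,\tau) = 0$.
Separating variables: $w = \sum [A_n \cos(\omega_n \tau) + B_n \sin(\omega_n \tau)] \sin(nx)$, $\omega_n = n$. From ICs ($B_n$ = velocity coefficient / $\omega_n$): $A_1=1, A_4=1, B_3=-2$.
So $w(x,\tau) = \sin(x) \cos(\tau) - 2 \sin(3 x) \sin(3 \tau) + \sin(4 x) \cos(4 \tau)$, and $u(x,\tau) = e^{-2x}w(x,\tau)$.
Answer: $u(x, \tau) = -2 e^{-2 x} \sin(3 \tau) \sin(3 x) + e^{-2 x} \sin(x) \cos(\tau) + e^{-2 x} \sin(4 x) \cos(4 \tau)$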